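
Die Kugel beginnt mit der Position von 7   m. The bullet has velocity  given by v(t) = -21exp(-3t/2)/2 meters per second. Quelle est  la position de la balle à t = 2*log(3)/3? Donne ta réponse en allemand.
Wir müssen unsere Gleichung für die Geschwindigkeit v(t) = -21·exp(-3·t/2)/2 1-mal integrieren. Die Stammfunktion von der Geschwindigkeit, mit x(0) = 7, ergibt die Position: x(t) = 7·exp(-3·t/2). Aus der Gleichung für die Position x(t) = 7·exp(-3·t/2), setzen wir t = 2*log(3)/3 ein und erhalten x = 7/3.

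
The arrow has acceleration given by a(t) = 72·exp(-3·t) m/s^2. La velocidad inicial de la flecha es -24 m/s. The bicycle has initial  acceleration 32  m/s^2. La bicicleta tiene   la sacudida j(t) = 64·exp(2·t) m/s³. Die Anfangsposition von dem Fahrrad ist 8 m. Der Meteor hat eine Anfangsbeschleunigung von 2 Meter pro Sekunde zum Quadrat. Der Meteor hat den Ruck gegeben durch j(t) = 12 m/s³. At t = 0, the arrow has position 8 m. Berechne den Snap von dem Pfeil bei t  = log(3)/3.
Wir müssen unsere Gleichung für die Beschleunigung a(t) = 72·exp(-3·t) 2-mal ableiten. Durch Ableiten von der Beschleunigung erhalten wir den Ruck: j(t) = -216·exp(-3·t). Mit d/dt von j(t) finden wir s(t) = 648·exp(-3·t). Aus der Gleichung für den Snap s(t) = 648·exp(-3·t), setzen wir t = log(3)/3 ein und erhalten s = 216.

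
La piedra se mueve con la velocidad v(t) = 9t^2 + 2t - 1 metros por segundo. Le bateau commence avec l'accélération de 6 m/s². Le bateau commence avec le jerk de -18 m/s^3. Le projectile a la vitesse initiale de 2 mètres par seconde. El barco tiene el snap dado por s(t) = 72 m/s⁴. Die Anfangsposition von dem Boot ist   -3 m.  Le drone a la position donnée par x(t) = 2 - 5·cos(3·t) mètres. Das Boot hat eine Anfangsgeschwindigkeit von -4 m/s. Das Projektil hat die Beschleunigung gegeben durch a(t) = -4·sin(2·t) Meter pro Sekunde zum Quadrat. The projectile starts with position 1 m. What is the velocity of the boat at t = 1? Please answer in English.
To solve this, we need to take 3 integrals of our snap equation s(t) = 72. The antiderivative of snap, with j(0) = -18, gives jerk: j(t) = 72·t - 18. Taking ∫j(t)dt and applying a(0) = 6, we find a(t) = 36·t^2 - 18·t + 6. Finding the integral of a(t) and using v(0) = -4: v(t) = 12·t^3 - 9·t^2 + 6·t - 4. From the given velocity equation v(t) = 12·t^3 - 9·t^2 + 6·t - 4, we substitute t = 1 to get v = 5.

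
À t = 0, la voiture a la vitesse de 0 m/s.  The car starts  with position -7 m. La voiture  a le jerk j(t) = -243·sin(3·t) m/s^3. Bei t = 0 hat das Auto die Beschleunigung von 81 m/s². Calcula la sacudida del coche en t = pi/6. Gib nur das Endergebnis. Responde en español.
La sacudida en t = pi/6 es j = -243.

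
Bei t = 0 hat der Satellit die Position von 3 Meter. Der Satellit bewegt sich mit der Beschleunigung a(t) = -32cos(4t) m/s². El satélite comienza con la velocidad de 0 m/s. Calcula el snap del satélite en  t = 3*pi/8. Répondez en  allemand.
Wir müssen unsere Gleichung für die Beschleunigung a(t) = -32·cos(4·t) 2-mal ableiten. Mit d/dt von a(t) finden wir j(t) = 128·sin(4·t). Mit d/dt von j(t) finden wir s(t) = 512·cos(4·t). Mit s(t) = 512·cos(4·t) und Einsetzen von t = 3*pi/8, finden wir s = 0.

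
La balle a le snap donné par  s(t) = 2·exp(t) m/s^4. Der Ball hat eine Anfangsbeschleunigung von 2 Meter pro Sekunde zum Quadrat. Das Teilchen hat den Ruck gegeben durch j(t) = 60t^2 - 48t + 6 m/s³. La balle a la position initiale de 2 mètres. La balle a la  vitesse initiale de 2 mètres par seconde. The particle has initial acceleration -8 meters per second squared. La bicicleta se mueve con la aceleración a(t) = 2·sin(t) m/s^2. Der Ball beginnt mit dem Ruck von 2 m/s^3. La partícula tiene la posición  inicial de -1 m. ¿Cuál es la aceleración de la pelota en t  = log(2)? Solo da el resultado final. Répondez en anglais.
The answer is 4.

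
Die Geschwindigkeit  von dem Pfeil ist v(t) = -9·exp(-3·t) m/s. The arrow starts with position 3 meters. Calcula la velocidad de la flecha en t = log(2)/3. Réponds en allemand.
Aus der Gleichung für die Geschwindigkeit v(t) = -9·exp(-3·t), setzen wir t = log(2)/3 ein und erhalten v = -9/2.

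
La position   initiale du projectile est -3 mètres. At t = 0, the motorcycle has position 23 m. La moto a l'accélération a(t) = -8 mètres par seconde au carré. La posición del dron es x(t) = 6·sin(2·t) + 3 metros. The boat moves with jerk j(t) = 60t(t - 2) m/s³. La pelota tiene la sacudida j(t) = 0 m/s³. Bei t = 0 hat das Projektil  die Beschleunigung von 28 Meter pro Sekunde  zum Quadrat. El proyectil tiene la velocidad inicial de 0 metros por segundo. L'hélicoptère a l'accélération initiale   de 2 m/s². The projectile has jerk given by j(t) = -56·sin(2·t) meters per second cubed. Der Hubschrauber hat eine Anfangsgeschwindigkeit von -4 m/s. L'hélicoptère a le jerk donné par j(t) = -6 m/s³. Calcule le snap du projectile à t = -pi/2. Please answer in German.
Wir müssen unsere Gleichung für den Ruck j(t) = -56·sin(2·t) 1-mal ableiten. Die Ableitung von dem Ruck ergibt den Snap: s(t) = -112·cos(2·t). Wir haben den Snap s(t) = -112·cos(2·t). Durch Einsetzen von t = -pi/2: s(-pi/2) = 112.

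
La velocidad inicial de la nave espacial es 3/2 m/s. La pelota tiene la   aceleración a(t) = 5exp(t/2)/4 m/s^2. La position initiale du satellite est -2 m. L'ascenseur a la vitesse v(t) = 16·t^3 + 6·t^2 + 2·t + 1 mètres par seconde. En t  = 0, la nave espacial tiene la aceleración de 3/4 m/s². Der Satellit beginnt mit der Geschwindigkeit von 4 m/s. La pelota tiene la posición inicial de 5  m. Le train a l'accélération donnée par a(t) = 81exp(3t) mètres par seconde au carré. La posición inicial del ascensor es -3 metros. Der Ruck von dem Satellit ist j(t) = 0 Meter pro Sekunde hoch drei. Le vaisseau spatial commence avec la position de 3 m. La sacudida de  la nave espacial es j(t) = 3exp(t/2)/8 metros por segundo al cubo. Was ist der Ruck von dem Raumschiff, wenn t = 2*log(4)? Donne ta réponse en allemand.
Mit j(t) = 3·exp(t/2)/8 und Einsetzen von t = 2*log(4), finden wir j = 3/2.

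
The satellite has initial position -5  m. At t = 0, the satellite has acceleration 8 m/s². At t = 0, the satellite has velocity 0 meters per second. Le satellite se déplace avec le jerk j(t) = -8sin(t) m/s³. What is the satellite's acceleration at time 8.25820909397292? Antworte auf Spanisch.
Necesitamos integrar nuestra ecuación de la sacudida j(t) = -8·sin(t) 1 vez. La integral de la sacudida es la aceleración. Usando a(0) = 8, obtenemos a(t) = 8·cos(t). Tenemos la aceleración a(t) = 8·cos(t). Sustituyendo t = 8.25820909397292: a(8.25820909397292) = -3.14646879596252.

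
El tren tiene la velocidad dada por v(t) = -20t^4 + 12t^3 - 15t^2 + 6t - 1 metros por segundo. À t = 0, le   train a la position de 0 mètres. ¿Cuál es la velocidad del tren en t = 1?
Tenemos la velocidad v(t) = -20·t^4 + 12·t^3 - 15·t^2 + 6·t - 1. Sustituyendo t = 1: v(1) = -18.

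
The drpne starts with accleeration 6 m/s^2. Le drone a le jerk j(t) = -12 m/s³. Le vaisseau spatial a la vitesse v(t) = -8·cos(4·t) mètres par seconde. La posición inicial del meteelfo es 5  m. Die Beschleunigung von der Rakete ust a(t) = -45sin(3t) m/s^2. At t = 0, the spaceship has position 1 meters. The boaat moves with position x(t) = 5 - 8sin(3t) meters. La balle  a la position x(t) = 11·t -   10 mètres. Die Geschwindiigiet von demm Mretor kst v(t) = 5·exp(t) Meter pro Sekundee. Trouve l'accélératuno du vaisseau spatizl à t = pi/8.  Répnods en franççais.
Nous devons dériver notre équation de la vitesse v(t) = -8·cos(4·t) 1 fois. En prenant d/dt de v(t), nous trouvons a(t) = 32·sin(4·t). Nous avons l'accélération a(t) = 32·sin(4·t). En substituant t = pi/8: a(pi/8) = 32.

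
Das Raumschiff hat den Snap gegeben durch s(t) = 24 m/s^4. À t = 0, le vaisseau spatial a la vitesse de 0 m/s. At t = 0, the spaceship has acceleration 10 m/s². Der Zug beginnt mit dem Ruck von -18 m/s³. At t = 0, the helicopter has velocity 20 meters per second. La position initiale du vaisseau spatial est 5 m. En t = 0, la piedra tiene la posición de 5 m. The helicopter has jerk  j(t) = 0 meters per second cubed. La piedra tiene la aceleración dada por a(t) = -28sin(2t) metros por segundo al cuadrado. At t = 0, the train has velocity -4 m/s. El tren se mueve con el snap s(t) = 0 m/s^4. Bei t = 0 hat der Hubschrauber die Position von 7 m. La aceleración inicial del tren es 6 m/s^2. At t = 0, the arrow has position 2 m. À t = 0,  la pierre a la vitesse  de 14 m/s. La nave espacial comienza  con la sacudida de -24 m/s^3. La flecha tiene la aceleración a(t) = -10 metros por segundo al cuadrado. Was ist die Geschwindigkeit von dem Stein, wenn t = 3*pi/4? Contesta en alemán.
Um dies zu lösen, müssen wir 1 Stammfunktion unserer Gleichung für die Beschleunigung a(t) = -28·sin(2·t) finden. Das Integral von der Beschleunigung ist die Geschwindigkeit. Mit v(0) = 14 erhalten wir v(t) = 14·cos(2·t). Aus der Gleichung für die Geschwindigkeit v(t) = 14·cos(2·t), setzen wir t = 3*pi/4 ein und erhalten v = 0.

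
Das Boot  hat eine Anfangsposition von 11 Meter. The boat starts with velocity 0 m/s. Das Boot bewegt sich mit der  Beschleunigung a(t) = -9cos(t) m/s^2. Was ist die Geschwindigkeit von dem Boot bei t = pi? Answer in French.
En partant de l'accélération a(t) = -9·cos(t), nous prenons 1 primitive. En prenant ∫a(t)dt et en appliquant v(0) = 0, nous trouvons v(t) = -9·sin(t). De l'équation de la vitesse v(t) = -9·sin(t), nous substituons t = pi pour obtenir v = 0.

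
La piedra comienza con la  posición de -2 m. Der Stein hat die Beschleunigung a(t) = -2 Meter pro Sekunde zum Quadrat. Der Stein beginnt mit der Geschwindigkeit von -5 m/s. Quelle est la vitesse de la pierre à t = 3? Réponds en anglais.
Starting from acceleration a(t) = -2, we take 1 antiderivative. Finding the antiderivative of a(t) and using v(0) = -5: v(t) = -2·t - 5. We have velocity v(t) = -2·t - 5. Substituting t = 3: v(3) = -11.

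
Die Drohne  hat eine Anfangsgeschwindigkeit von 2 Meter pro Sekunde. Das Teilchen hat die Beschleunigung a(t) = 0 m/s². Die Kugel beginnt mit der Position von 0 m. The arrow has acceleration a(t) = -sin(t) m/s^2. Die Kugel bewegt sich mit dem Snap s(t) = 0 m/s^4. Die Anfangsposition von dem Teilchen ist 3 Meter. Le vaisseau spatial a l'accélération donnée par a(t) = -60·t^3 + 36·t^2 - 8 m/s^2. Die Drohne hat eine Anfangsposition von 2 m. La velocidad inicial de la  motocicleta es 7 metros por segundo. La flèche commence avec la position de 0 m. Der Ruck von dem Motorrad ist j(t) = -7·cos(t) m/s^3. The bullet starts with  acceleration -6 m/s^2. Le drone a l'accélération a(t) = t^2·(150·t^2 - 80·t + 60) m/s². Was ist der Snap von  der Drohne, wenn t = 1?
Wir müssen unsere Gleichung für die Beschleunigung a(t) = t^2·(150·t^2 - 80·t + 60) 2-mal ableiten. Die Ableitung von der Beschleunigung ergibt den Ruck: j(t) = t^2·(300·t - 80) + 2·t·(150·t^2 - 80·t + 60). Die Ableitung von dem Ruck ergibt den Snap: s(t) = 600·t^2 + 4·t·(300·t - 80) - 160·t + 120. Wir haben den Snap s(t) = 600·t^2 + 4·t·(300·t - 80) - 160·t + 120. Durch Einsetzen von t = 1: s(1) = 1440.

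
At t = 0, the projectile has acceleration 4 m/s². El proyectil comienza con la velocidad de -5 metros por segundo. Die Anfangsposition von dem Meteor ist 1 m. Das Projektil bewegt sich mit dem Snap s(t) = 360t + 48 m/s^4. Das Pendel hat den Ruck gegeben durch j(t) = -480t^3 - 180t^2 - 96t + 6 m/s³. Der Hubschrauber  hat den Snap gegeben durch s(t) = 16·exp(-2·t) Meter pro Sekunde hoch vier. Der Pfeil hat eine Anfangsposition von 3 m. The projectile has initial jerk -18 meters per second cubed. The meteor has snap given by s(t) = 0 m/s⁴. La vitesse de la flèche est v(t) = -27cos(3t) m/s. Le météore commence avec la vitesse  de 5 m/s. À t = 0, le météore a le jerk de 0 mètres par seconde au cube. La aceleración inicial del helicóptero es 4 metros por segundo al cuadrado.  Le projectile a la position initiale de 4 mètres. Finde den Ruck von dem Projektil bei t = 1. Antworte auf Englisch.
To solve this, we need to take 1 integral of our snap equation s(t) = 360·t + 48. The antiderivative of snap is jerk. Using j(0) = -18, we get j(t) = 180·t^2 + 48·t - 18. From the given jerk equation j(t) = 180·t^2 + 48·t - 18, we substitute t = 1 to get j = 210.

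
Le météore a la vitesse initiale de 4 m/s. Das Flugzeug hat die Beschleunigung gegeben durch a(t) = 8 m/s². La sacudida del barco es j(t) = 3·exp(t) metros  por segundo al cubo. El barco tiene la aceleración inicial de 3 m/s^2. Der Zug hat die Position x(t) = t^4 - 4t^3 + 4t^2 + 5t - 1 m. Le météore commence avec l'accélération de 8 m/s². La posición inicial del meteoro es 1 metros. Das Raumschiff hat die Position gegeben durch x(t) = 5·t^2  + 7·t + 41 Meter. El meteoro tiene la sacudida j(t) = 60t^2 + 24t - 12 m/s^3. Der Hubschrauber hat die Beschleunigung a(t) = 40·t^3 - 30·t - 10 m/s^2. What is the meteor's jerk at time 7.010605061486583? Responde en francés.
De l'équation du jerk j(t) = 60·t^2 + 24·t - 12, nous substituons t = 7.010605061486583 pour obtenir j = 3105.16952116416.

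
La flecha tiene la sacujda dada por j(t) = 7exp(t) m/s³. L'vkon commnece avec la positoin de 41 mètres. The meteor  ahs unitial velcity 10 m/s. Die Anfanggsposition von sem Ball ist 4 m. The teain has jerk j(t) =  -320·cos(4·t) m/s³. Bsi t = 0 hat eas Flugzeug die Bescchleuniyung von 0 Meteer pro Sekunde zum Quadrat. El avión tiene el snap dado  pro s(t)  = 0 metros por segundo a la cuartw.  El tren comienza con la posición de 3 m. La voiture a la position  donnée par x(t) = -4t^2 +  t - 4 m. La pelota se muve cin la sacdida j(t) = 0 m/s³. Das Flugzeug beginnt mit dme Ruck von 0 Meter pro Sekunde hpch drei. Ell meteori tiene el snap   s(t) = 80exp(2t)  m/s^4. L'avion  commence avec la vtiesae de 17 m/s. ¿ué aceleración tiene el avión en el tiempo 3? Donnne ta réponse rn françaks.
En partant du snap s(t) = 0, nous prenons 2 intégrales. En prenant ∫s(t)dt et en appliquant j(0) = 0, nous trouvons j(t) = 0. En intégrant le jerk et en utilisant la condition initiale a(0) = 0, nous obtenons a(t) = 0. En utilisant a(t) = 0 et en substituant t = 3, nous trouvons a = 0.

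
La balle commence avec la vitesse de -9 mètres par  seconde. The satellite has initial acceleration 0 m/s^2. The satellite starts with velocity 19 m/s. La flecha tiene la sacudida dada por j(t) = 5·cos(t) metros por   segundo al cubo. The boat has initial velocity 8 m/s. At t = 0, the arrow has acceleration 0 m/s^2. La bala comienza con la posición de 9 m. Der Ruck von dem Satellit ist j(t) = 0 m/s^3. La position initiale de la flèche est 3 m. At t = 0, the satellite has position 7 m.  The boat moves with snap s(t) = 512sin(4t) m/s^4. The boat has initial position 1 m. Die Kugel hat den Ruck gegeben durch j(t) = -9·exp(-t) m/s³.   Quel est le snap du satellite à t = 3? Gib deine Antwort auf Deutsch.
Wir müssen unsere Gleichung für den Ruck j(t) = 0 1-mal ableiten. Durch Ableiten von dem Ruck erhalten wir den Snap: s(t) = 0. Mit s(t) = 0 und Einsetzen von t = 3, finden wir s = 0.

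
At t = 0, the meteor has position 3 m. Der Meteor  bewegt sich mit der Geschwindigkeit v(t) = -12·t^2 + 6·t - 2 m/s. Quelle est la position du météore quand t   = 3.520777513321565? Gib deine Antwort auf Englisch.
We must find the antiderivative of our velocity equation v(t) = -12·t^2 + 6·t - 2 1 time. Finding the antiderivative of v(t) and using x(0) = 3: x(t) = -4·t^3 + 3·t^2 - 2·t + 3. We have position x(t) = -4·t^3 + 3·t^2 - 2·t + 3. Substituting t = 3.520777513321565: x(3.520777513321565) = -141.426394081524.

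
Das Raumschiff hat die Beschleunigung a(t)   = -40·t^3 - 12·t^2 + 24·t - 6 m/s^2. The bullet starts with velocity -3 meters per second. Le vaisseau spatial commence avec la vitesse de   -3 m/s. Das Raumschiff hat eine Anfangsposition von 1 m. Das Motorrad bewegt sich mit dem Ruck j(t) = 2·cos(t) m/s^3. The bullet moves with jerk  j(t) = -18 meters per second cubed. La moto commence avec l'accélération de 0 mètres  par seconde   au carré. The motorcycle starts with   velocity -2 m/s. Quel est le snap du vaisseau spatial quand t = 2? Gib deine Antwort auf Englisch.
We must differentiate our acceleration equation a(t) = -40·t^3 - 12·t^2 + 24·t - 6 2 times. Taking d/dt of a(t), we find j(t) = -120·t^2 - 24·t + 24. The derivative of jerk gives snap: s(t) = -240·t - 24. From the given snap equation s(t) = -240·t - 24, we substitute t = 2 to get s = -504.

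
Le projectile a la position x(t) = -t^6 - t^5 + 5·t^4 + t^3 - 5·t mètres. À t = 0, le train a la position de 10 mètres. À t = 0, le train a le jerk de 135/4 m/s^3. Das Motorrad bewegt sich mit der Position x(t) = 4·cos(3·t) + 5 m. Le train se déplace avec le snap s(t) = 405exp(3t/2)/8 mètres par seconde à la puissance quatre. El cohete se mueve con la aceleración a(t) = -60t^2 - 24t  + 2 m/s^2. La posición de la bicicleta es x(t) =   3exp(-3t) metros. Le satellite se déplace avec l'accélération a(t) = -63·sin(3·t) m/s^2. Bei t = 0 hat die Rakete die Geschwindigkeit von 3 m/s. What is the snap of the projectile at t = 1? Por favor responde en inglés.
We must differentiate our position equation x(t) = -t^6 - t^5 + 5·t^4 + t^3 - 5·t 4 times. Taking d/dt of x(t), we find v(t) = -6·t^5 - 5·t^4 + 20·t^3 + 3·t^2 - 5. Taking d/dt of v(t), we find a(t) = -30·t^4 - 20·t^3 + 60·t^2 + 6·t. Differentiating acceleration, we get jerk: j(t) = -120·t^3 - 60·t^2 + 120·t + 6. Differentiating jerk, we get snap: s(t) = -360·t^2 - 120·t + 120. Using s(t) = -360·t^2 - 120·t + 120 and substituting t = 1, we find s = -360.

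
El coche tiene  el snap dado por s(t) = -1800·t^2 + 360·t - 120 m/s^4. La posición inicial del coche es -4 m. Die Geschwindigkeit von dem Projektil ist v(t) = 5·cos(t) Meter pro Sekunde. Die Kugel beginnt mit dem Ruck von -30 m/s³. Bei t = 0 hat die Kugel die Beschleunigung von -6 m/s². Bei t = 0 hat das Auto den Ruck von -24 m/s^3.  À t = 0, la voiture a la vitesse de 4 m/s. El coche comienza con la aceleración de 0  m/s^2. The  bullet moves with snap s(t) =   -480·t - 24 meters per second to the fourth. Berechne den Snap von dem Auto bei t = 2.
Aus der Gleichung für den Snap s(t) = -1800·t^2 + 360·t - 120, setzen wir t = 2 ein und erhalten s = -6600.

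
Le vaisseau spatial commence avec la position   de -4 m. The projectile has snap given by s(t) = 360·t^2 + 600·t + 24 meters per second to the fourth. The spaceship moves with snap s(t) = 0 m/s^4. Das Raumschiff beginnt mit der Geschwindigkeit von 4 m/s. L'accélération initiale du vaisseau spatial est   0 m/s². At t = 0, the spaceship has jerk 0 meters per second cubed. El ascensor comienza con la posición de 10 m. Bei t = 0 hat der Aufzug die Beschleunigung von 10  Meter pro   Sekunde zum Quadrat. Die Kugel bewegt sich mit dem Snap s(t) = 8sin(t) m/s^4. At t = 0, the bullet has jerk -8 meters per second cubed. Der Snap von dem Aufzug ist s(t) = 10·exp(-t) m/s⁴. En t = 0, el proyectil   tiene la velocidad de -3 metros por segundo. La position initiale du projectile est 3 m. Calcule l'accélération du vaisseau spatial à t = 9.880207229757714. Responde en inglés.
We must find the integral of our snap equation s(t) = 0 2 times. The antiderivative of snap is jerk. Using j(0) = 0, we get j(t) = 0. Integrating jerk and using the initial condition a(0) = 0, we get a(t) = 0. We have acceleration a(t) = 0. Substituting t = 9.880207229757714: a(9.880207229757714) = 0.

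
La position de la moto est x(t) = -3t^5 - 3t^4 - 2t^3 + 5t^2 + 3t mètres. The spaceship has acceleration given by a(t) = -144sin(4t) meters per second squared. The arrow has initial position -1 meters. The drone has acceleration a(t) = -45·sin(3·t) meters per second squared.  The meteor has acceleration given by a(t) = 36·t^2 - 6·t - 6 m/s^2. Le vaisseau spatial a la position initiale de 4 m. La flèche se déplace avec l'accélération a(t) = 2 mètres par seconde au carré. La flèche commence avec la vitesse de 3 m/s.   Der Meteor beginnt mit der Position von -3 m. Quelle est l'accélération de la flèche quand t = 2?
De l'équation de l'accélération a(t) = 2, nous substituons t = 2 pour obtenir a = 2.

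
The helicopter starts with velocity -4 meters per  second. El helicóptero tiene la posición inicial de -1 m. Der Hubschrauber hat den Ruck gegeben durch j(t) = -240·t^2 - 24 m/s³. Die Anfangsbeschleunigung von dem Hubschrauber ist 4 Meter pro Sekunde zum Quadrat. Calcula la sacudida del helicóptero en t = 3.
De la ecuación de la sacudida j(t) = -240·t^2 - 24, sustituimos t = 3 para obtener j = -2184.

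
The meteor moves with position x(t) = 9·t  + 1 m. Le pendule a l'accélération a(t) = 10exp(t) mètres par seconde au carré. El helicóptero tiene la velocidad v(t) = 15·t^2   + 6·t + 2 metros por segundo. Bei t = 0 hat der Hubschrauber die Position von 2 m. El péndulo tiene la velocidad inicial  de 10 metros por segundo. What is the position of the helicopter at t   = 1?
Starting from velocity v(t) = 15·t^2 + 6·t + 2, we take 1 integral. Integrating velocity and using the initial condition x(0) = 2, we get x(t) = 5·t^3 + 3·t^2 + 2·t + 2. Using x(t) = 5·t^3 + 3·t^2 + 2·t + 2 and substituting t = 1, we find x = 12.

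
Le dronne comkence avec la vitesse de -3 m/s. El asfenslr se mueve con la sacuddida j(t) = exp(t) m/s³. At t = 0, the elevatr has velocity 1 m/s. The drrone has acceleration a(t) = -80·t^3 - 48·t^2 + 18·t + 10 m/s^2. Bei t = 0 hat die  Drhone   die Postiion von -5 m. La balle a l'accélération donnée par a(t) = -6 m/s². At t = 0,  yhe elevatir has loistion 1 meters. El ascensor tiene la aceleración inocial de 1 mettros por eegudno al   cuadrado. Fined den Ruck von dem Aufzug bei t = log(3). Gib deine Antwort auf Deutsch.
Mit j(t) = exp(t) und Einsetzen von t = log(3), finden wir j = 3.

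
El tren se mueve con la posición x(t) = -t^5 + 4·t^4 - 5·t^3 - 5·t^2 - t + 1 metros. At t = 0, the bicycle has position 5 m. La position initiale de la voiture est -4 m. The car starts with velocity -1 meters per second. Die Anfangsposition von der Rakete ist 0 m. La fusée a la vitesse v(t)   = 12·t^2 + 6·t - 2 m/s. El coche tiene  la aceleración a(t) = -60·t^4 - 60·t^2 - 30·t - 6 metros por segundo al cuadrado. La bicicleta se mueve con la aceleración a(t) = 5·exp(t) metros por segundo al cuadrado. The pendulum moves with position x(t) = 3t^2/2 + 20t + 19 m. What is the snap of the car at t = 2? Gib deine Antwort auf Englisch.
We must differentiate our acceleration equation a(t) = -60·t^4 - 60·t^2 - 30·t - 6 2 times. The derivative of acceleration gives jerk: j(t) = -240·t^3 - 120·t - 30. The derivative of jerk gives snap: s(t) = -720·t^2 - 120. From the given snap equation s(t) = -720·t^2 - 120, we substitute t = 2 to get s = -3000.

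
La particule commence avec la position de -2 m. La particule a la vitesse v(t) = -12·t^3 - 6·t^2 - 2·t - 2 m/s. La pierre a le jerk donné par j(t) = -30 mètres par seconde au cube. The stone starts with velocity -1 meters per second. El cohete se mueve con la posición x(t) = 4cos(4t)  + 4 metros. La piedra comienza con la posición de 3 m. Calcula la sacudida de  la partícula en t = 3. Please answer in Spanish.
Partiendo de la velocidad v(t) = -12·t^3 - 6·t^2 - 2·t - 2, tomamos 2 derivadas. Tomando d/dt de v(t), encontramos a(t) = -36·t^2 - 12·t - 2. Tomando d/dt de a(t), encontramos j(t) = -72·t - 12. Tenemos la sacudida j(t) = -72·t - 12. Sustituyendo t = 3: j(3) = -228.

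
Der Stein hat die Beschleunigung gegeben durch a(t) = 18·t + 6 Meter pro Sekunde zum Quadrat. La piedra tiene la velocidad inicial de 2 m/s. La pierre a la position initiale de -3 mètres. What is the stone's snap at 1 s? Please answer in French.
Nous devons dériver notre équation de l'accélération a(t) = 18·t + 6 2 fois. La dérivée de l'accélération donne le jerk: j(t) = 18. La dérivée du jerk donne le snap: s(t) = 0. En utilisant s(t) = 0 et en substituant t = 1, nous trouvons s = 0.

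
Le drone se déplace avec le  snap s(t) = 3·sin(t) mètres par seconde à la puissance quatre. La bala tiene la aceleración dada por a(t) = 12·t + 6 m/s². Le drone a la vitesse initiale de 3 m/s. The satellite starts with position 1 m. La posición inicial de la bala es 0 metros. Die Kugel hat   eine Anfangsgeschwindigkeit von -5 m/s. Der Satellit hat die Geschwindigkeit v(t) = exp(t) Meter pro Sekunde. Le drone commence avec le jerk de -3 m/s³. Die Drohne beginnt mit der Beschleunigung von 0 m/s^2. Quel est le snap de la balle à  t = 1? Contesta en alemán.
Ausgehend von der Beschleunigung a(t) = 12·t + 6, nehmen wir 2 Ableitungen. Mit d/dt von a(t) finden wir j(t) = 12. Die Ableitung von dem Ruck ergibt den Snap: s(t) = 0. Aus der Gleichung für den Snap s(t) = 0, setzen wir t = 1 ein und erhalten s = 0.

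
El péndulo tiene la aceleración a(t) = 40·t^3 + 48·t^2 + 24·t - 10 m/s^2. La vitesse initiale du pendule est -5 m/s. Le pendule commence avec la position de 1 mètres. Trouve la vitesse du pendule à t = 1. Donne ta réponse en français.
Pour résoudre ceci, nous devons prendre 1 intégrale de notre équation de l'accélération a(t) = 40·t^3 + 48·t^2 + 24·t - 10. La primitive de l'accélération, avec v(0) = -5, donne la vitesse: v(t) = 10·t^4 + 16·t^3 + 12·t^2 - 10·t - 5. Nous avons la vitesse v(t) = 10·t^4 + 16·t^3 + 12·t^2 - 10·t - 5. En substituant t = 1: v(1) = 23.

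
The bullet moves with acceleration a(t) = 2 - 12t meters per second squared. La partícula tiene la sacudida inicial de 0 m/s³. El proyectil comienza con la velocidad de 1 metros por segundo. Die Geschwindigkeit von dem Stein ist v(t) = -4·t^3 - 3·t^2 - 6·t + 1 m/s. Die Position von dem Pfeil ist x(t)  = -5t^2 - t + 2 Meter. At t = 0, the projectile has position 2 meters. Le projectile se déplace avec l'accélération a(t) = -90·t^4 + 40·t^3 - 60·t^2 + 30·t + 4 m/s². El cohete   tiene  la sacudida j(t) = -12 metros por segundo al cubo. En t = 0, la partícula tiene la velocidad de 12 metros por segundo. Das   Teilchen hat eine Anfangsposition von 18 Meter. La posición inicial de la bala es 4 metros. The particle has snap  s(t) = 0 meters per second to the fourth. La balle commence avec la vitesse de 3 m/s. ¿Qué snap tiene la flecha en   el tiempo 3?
Debemos derivar nuestra ecuación de la posición x(t) = -5·t^2 - t + 2 4 veces. Derivando la posición, obtenemos la velocidad: v(t) = -10·t - 1. Derivando la velocidad, obtenemos la aceleración: a(t) = -10. La derivada de la aceleración da la sacudida: j(t) = 0. Derivando la sacudida, obtenemos el snap: s(t) = 0. De la ecuación del snap s(t) = 0, sustituimos t = 3 para obtener s = 0.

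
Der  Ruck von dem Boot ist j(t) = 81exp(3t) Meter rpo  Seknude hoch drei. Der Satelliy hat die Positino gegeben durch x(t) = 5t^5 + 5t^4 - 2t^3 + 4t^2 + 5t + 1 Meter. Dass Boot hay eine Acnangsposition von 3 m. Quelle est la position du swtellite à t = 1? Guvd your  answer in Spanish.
Usando x(t) = 5·t^5 + 5·t^4 - 2·t^3 + 4·t^2 + 5·t + 1 y sustituyendo t = 1, encontramos x = 18.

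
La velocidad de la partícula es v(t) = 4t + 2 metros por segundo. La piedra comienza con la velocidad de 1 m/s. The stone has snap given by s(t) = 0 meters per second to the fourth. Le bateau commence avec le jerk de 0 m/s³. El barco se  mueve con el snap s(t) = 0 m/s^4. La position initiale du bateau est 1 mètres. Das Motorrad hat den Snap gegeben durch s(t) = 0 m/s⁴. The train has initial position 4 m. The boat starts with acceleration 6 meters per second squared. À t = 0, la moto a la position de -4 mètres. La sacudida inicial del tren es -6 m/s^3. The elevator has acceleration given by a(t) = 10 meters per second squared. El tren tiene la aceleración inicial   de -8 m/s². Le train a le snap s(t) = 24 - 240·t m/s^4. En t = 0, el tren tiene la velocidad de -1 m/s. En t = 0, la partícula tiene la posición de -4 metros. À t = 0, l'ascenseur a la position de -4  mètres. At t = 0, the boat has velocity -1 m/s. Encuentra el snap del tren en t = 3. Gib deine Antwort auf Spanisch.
Usando s(t) = 24 - 240·t y sustituyendo t = 3, encontramos s = -696.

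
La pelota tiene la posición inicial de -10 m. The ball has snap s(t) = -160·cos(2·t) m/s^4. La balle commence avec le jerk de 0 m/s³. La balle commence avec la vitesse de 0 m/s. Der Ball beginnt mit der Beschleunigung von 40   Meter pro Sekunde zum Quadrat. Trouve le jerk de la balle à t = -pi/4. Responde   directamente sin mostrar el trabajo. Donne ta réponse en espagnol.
La sacudida en t = -pi/4 es j = 80.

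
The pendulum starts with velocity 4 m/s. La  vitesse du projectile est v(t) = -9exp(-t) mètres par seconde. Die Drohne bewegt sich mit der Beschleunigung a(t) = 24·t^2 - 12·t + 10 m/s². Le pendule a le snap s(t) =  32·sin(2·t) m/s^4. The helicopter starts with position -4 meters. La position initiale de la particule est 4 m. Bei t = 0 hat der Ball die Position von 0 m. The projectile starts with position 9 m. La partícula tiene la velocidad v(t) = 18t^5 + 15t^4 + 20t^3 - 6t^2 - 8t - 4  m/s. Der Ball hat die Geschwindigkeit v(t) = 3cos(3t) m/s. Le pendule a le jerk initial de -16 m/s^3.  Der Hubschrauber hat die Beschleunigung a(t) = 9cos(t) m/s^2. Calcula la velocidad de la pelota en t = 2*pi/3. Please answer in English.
Using v(t) = 3·cos(3·t) and substituting t = 2*pi/3, we find v = 3.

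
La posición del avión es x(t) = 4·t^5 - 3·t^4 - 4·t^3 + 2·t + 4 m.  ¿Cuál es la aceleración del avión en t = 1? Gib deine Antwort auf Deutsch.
Um dies zu lösen, müssen wir 2 Ableitungen unserer Gleichung für die Position x(t) = 4·t^5 - 3·t^4 - 4·t^3 + 2·t + 4 nehmen. Mit d/dt von x(t) finden wir v(t) = 20·t^4 - 12·t^3 - 12·t^2 + 2. Mit d/dt von v(t) finden wir a(t) = 80·t^3 - 36·t^2 - 24·t. Wir haben die Beschleunigung a(t) = 80·t^3 - 36·t^2 - 24·t. Durch Einsetzen von t = 1: a(1) = 20.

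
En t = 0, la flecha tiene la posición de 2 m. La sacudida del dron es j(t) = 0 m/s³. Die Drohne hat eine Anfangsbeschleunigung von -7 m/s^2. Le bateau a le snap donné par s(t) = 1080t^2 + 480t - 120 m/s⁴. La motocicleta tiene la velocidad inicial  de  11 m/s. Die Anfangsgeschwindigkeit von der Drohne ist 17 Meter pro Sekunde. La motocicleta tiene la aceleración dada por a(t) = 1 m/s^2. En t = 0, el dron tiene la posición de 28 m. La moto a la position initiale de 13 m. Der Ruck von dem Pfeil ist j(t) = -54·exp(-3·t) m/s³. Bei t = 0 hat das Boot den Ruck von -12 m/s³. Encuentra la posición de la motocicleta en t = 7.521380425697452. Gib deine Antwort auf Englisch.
We need to integrate our acceleration equation a(t) = 1 2 times. Finding the antiderivative of a(t) and using v(0) = 11: v(t) = t + 11. Integrating velocity and using the initial condition x(0) = 13, we get x(t) = t^2/2 + 11·t + 13. We have position x(t) = t^2/2 + 11·t + 13. Substituting t = 7.521380425697452: x(7.521380425697452) = 124.020766436704.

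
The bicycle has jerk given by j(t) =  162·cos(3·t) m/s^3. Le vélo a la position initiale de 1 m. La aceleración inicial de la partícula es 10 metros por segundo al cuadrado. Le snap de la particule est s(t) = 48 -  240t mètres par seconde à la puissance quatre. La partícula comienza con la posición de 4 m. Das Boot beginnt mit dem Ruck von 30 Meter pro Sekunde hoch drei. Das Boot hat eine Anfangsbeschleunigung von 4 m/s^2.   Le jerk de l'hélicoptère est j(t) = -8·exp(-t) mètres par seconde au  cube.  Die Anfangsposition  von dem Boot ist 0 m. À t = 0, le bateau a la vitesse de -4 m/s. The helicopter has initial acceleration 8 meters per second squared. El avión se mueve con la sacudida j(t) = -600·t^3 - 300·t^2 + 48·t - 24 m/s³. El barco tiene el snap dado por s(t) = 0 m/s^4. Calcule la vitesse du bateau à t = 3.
En partant du snap s(t) = 0, nous prenons 3 primitives. L'intégrale du snap est le jerk. En utilisant j(0) = 30, nous obtenons j(t) = 30. En prenant ∫j(t)dt et en appliquant a(0) = 4, nous trouvons a(t) = 30·t + 4. En intégrant l'accélération et en utilisant la condition initiale v(0) = -4, nous obtenons v(t) = 15·t^2 + 4·t - 4. En utilisant v(t) = 15·t^2 + 4·t - 4 et en substituant t = 3, nous trouvons v = 143.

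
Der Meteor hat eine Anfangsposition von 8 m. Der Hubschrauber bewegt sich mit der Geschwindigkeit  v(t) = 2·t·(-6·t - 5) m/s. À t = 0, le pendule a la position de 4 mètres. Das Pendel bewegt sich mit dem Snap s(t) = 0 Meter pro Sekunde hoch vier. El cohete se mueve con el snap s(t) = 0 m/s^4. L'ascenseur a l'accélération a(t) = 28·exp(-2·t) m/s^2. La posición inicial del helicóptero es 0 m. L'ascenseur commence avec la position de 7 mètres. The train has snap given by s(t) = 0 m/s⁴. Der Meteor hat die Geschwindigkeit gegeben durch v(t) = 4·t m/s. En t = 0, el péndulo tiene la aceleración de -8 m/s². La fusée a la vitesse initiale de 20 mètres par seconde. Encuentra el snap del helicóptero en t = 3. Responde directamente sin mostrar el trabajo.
s(3) = 0.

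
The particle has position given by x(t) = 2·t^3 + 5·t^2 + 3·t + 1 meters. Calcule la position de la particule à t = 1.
Nous avons la position x(t) = 2·t^3 + 5·t^2 + 3·t + 1. En substituant t = 1: x(1) = 11.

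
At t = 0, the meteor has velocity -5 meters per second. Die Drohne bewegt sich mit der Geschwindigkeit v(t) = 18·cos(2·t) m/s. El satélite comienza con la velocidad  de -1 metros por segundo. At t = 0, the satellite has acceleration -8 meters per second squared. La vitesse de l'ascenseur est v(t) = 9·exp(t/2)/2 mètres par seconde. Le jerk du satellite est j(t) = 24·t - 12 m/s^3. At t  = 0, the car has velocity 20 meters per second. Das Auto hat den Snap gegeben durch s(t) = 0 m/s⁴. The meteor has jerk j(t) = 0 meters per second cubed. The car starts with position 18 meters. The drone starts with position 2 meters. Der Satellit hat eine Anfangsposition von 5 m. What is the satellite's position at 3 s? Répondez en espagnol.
Para resolver esto, necesitamos tomar 3 integrales de nuestra ecuación de la sacudida j(t) = 24·t - 12. La antiderivada de la sacudida, con a(0) = -8, da la aceleración: a(t) = 12·t^2 - 12·t - 8. Tomando ∫a(t)dt y aplicando v(0) = -1, encontramos v(t) = 4·t^3 - 6·t^2 - 8·t - 1. Integrando la velocidad y usando la condición inicial x(0) = 5, obtenemos x(t) = t^4 - 2·t^3 - 4·t^2 - t + 5. De la ecuación de la posición x(t) = t^4 - 2·t^3 - 4·t^2 - t + 5, sustituimos t = 3 para obtener x = -7.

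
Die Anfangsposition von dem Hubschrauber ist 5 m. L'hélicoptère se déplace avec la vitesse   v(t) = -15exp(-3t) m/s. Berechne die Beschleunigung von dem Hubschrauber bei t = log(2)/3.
Um dies zu lösen, müssen wir 1 Ableitung unserer Gleichung für die Geschwindigkeit v(t) = -15·exp(-3·t) nehmen. Mit d/dt von v(t) finden wir a(t) = 45·exp(-3·t). Aus der Gleichung für die Beschleunigung a(t) = 45·exp(-3·t), setzen wir t = log(2)/3 ein und erhalten a = 45/2.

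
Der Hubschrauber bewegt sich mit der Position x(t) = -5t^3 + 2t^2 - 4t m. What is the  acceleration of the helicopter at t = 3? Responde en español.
Partiendo de la posición x(t) = -5·t^3 + 2·t^2 - 4·t, tomamos 2 derivadas. Derivando la posición, obtenemos la velocidad: v(t) = -15·t^2 + 4·t - 4. Tomando d/dt de v(t), encontramos a(t) = 4 - 30·t. Tenemos la aceleración a(t) = 4 - 30·t. Sustituyendo t = 3: a(3) = -86.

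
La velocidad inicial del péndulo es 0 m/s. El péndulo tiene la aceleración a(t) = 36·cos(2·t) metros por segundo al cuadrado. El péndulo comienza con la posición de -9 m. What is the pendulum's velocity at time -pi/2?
To solve this, we need to take 1 integral of our acceleration equation a(t) = 36·cos(2·t). The antiderivative of acceleration is velocity. Using v(0) = 0, we get v(t) = 18·sin(2·t). From the given velocity equation v(t) = 18·sin(2·t), we substitute t = -pi/2 to get v = 0.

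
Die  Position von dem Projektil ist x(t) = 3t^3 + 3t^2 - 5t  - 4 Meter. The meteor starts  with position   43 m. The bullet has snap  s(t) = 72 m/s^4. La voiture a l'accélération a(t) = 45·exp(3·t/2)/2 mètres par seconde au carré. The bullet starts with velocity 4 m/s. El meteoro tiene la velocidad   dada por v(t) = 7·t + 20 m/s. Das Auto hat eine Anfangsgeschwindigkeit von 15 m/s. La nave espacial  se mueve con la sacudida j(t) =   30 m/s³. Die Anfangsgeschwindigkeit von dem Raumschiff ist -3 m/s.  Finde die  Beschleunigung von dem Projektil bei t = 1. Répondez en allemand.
Wir müssen unsere Gleichung für die Position x(t) = 3·t^3 + 3·t^2 - 5·t - 4 2-mal ableiten. Die Ableitung von der Position ergibt die Geschwindigkeit: v(t) = 9·t^2 + 6·t - 5. Durch Ableiten von der Geschwindigkeit erhalten wir die Beschleunigung: a(t) = 18·t + 6. Aus der Gleichung für die Beschleunigung a(t) = 18·t + 6, setzen wir t = 1 ein und erhalten a = 24.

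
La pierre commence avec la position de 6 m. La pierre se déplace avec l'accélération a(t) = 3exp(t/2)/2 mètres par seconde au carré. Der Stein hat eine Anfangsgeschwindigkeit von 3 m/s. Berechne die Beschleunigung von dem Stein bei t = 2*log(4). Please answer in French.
En utilisant a(t) = 3·exp(t/2)/2 et en substituant t = 2*log(4), nous trouvons a = 6.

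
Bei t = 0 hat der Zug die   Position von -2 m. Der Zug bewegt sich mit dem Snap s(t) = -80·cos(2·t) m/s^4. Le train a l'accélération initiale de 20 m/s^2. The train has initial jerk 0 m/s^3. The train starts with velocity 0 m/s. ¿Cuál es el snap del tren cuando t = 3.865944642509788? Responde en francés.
De l'équation du snap s(t) = -80·cos(2·t), nous substituons t = 3.865944642509788 pour obtenir s = -9.74313966715789.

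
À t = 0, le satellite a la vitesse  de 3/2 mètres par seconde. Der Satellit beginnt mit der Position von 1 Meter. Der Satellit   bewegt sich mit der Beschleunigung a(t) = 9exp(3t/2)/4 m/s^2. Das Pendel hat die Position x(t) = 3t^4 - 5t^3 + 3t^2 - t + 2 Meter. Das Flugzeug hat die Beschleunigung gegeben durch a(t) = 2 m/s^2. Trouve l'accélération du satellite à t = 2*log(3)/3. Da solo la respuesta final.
a(2*log(3)/3) = 27/4.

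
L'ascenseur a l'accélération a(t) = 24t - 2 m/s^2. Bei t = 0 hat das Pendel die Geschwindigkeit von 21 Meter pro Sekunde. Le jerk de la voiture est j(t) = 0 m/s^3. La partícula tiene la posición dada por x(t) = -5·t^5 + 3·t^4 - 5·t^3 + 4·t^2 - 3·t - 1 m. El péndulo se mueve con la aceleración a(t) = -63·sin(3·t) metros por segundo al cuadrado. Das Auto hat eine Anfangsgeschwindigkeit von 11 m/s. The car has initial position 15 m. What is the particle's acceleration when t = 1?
We must differentiate our position equation x(t) = -5·t^5 + 3·t^4 - 5·t^3 + 4·t^2 - 3·t - 1 2 times. Differentiating position, we get velocity: v(t) = -25·t^4 + 12·t^3 - 15·t^2 + 8·t - 3. The derivative of velocity gives acceleration: a(t) = -100·t^3 + 36·t^2 - 30·t + 8. Using a(t) = -100·t^3 + 36·t^2 - 30·t + 8 and substituting t = 1, we find a = -86.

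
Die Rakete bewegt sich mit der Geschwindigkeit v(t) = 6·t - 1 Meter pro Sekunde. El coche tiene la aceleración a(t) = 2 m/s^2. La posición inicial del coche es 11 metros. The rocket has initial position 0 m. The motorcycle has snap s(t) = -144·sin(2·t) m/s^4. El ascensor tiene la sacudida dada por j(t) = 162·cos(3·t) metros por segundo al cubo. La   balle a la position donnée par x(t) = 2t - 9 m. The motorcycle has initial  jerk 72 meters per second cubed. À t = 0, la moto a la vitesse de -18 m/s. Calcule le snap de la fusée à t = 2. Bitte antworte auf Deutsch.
Ausgehend von der Geschwindigkeit v(t) = 6·t - 1, nehmen wir 3 Ableitungen. Durch Ableiten von der Geschwindigkeit erhalten wir die Beschleunigung: a(t) = 6. Die Ableitung von der Beschleunigung ergibt den Ruck: j(t) = 0. Durch Ableiten von dem Ruck erhalten wir den Snap: s(t) = 0. Aus der Gleichung für den Snap s(t) = 0, setzen wir t = 2 ein und erhalten s = 0.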